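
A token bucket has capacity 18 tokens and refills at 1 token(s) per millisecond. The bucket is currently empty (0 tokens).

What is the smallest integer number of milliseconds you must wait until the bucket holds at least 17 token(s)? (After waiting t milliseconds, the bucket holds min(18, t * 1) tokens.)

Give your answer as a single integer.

Answer: 17

Derivation:
Need t * 1 >= 17, so t >= 17/1.
Smallest integer t = ceil(17/1) = 17.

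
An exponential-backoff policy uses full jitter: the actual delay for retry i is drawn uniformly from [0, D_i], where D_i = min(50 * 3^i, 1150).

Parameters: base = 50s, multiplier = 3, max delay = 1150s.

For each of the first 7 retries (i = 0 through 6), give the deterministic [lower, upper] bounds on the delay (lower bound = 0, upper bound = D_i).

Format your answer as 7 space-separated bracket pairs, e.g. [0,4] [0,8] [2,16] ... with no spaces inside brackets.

Computing bounds per retry:
  i=0: D_i=min(50*3^0,1150)=50, bounds=[0,50]
  i=1: D_i=min(50*3^1,1150)=150, bounds=[0,150]
  i=2: D_i=min(50*3^2,1150)=450, bounds=[0,450]
  i=3: D_i=min(50*3^3,1150)=1150, bounds=[0,1150]
  i=4: D_i=min(50*3^4,1150)=1150, bounds=[0,1150]
  i=5: D_i=min(50*3^5,1150)=1150, bounds=[0,1150]
  i=6: D_i=min(50*3^6,1150)=1150, bounds=[0,1150]

Answer: [0,50] [0,150] [0,450] [0,1150] [0,1150] [0,1150] [0,1150]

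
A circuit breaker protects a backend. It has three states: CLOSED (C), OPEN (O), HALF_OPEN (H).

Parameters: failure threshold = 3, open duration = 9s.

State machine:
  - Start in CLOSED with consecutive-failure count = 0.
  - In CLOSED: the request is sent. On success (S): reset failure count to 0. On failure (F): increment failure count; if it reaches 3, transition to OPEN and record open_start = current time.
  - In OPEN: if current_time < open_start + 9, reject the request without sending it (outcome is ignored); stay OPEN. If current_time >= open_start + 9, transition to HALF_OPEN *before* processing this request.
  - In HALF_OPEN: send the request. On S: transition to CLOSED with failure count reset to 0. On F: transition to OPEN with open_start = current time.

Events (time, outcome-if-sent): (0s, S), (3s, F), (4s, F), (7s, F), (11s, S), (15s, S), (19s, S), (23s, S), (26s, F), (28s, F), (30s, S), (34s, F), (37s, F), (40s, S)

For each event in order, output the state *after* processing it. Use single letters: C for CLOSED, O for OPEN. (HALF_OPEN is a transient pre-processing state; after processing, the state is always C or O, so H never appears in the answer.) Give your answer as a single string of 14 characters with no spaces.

Answer: CCCOOOCCCCCCCC

Derivation:
State after each event:
  event#1 t=0s outcome=S: state=CLOSED
  event#2 t=3s outcome=F: state=CLOSED
  event#3 t=4s outcome=F: state=CLOSED
  event#4 t=7s outcome=F: state=OPEN
  event#5 t=11s outcome=S: state=OPEN
  event#6 t=15s outcome=S: state=OPEN
  event#7 t=19s outcome=S: state=CLOSED
  event#8 t=23s outcome=S: state=CLOSED
  event#9 t=26s outcome=F: state=CLOSED
  event#10 t=28s outcome=F: state=CLOSED
  event#11 t=30s outcome=S: state=CLOSED
  event#12 t=34s outcome=F: state=CLOSED
  event#13 t=37s outcome=F: state=CLOSED
  event#14 t=40s outcome=S: state=CLOSED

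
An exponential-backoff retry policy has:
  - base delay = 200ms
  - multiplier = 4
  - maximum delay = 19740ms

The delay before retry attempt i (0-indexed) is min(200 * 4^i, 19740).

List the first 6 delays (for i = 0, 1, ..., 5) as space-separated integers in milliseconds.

Computing each delay:
  i=0: min(200*4^0, 19740) = 200
  i=1: min(200*4^1, 19740) = 800
  i=2: min(200*4^2, 19740) = 3200
  i=3: min(200*4^3, 19740) = 12800
  i=4: min(200*4^4, 19740) = 19740
  i=5: min(200*4^5, 19740) = 19740

Answer: 200 800 3200 12800 19740 19740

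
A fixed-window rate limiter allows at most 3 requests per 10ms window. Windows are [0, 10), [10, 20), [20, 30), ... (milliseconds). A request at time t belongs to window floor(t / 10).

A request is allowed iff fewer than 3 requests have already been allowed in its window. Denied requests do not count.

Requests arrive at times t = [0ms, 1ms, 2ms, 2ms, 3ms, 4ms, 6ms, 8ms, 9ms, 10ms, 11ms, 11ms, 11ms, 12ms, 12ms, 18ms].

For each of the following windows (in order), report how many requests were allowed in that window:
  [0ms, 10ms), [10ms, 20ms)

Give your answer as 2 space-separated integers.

Processing requests:
  req#1 t=0ms (window 0): ALLOW
  req#2 t=1ms (window 0): ALLOW
  req#3 t=2ms (window 0): ALLOW
  req#4 t=2ms (window 0): DENY
  req#5 t=3ms (window 0): DENY
  req#6 t=4ms (window 0): DENY
  req#7 t=6ms (window 0): DENY
  req#8 t=8ms (window 0): DENY
  req#9 t=9ms (window 0): DENY
  req#10 t=10ms (window 1): ALLOW
  req#11 t=11ms (window 1): ALLOW
  req#12 t=11ms (window 1): ALLOW
  req#13 t=11ms (window 1): DENY
  req#14 t=12ms (window 1): DENY
  req#15 t=12ms (window 1): DENY
  req#16 t=18ms (window 1): DENY

Allowed counts by window: 3 3

Answer: 3 3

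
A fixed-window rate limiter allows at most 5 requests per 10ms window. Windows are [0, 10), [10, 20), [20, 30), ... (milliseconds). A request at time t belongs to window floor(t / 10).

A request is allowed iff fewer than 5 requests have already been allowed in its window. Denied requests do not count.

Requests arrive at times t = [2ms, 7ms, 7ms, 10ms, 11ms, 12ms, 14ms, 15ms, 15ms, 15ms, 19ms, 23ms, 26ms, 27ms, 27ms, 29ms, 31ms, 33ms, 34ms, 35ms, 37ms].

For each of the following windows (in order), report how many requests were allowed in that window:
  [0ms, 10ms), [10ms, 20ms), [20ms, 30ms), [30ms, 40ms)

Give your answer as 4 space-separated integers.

Processing requests:
  req#1 t=2ms (window 0): ALLOW
  req#2 t=7ms (window 0): ALLOW
  req#3 t=7ms (window 0): ALLOW
  req#4 t=10ms (window 1): ALLOW
  req#5 t=11ms (window 1): ALLOW
  req#6 t=12ms (window 1): ALLOW
  req#7 t=14ms (window 1): ALLOW
  req#8 t=15ms (window 1): ALLOW
  req#9 t=15ms (window 1): DENY
  req#10 t=15ms (window 1): DENY
  req#11 t=19ms (window 1): DENY
  req#12 t=23ms (window 2): ALLOW
  req#13 t=26ms (window 2): ALLOW
  req#14 t=27ms (window 2): ALLOW
  req#15 t=27ms (window 2): ALLOW
  req#16 t=29ms (window 2): ALLOW
  req#17 t=31ms (window 3): ALLOW
  req#18 t=33ms (window 3): ALLOW
  req#19 t=34ms (window 3): ALLOW
  req#20 t=35ms (window 3): ALLOW
  req#21 t=37ms (window 3): ALLOW

Allowed counts by window: 3 5 5 5

Answer: 3 5 5 5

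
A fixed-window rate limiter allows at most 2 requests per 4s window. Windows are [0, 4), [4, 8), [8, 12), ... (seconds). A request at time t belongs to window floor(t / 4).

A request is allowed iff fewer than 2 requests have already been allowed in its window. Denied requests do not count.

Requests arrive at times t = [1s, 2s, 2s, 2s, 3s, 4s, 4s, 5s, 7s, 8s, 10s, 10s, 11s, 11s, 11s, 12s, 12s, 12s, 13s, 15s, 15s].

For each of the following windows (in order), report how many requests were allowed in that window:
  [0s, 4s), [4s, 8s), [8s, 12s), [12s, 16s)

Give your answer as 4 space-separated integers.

Answer: 2 2 2 2

Derivation:
Processing requests:
  req#1 t=1s (window 0): ALLOW
  req#2 t=2s (window 0): ALLOW
  req#3 t=2s (window 0): DENY
  req#4 t=2s (window 0): DENY
  req#5 t=3s (window 0): DENY
  req#6 t=4s (window 1): ALLOW
  req#7 t=4s (window 1): ALLOW
  req#8 t=5s (window 1): DENY
  req#9 t=7s (window 1): DENY
  req#10 t=8s (window 2): ALLOW
  req#11 t=10s (window 2): ALLOW
  req#12 t=10s (window 2): DENY
  req#13 t=11s (window 2): DENY
  req#14 t=11s (window 2): DENY
  req#15 t=11s (window 2): DENY
  req#16 t=12s (window 3): ALLOW
  req#17 t=12s (window 3): ALLOW
  req#18 t=12s (window 3): DENY
  req#19 t=13s (window 3): DENY
  req#20 t=15s (window 3): DENY
  req#21 t=15s (window 3): DENY

Allowed counts by window: 2 2 2 2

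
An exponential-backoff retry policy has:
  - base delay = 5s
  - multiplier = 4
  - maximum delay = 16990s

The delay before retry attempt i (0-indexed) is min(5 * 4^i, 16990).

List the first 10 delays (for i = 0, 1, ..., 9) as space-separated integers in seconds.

Computing each delay:
  i=0: min(5*4^0, 16990) = 5
  i=1: min(5*4^1, 16990) = 20
  i=2: min(5*4^2, 16990) = 80
  i=3: min(5*4^3, 16990) = 320
  i=4: min(5*4^4, 16990) = 1280
  i=5: min(5*4^5, 16990) = 5120
  i=6: min(5*4^6, 16990) = 16990
  i=7: min(5*4^7, 16990) = 16990
  i=8: min(5*4^8, 16990) = 16990
  i=9: min(5*4^9, 16990) = 16990

Answer: 5 20 80 320 1280 5120 16990 16990 16990 16990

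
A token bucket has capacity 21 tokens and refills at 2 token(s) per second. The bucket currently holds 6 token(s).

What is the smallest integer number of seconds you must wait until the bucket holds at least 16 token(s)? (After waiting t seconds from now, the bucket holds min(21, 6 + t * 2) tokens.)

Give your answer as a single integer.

Answer: 5

Derivation:
Need 6 + t * 2 >= 16, so t >= 10/2.
Smallest integer t = ceil(10/2) = 5.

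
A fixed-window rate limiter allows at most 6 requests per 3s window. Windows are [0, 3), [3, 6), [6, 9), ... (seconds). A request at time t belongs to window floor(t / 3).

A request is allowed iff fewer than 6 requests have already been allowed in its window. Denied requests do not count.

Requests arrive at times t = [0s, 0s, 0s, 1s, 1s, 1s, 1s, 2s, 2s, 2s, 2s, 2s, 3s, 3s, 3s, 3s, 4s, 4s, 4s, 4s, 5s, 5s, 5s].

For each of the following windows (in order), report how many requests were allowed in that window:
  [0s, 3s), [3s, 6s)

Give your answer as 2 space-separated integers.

Processing requests:
  req#1 t=0s (window 0): ALLOW
  req#2 t=0s (window 0): ALLOW
  req#3 t=0s (window 0): ALLOW
  req#4 t=1s (window 0): ALLOW
  req#5 t=1s (window 0): ALLOW
  req#6 t=1s (window 0): ALLOW
  req#7 t=1s (window 0): DENY
  req#8 t=2s (window 0): DENY
  req#9 t=2s (window 0): DENY
  req#10 t=2s (window 0): DENY
  req#11 t=2s (window 0): DENY
  req#12 t=2s (window 0): DENY
  req#13 t=3s (window 1): ALLOW
  req#14 t=3s (window 1): ALLOW
  req#15 t=3s (window 1): ALLOW
  req#16 t=3s (window 1): ALLOW
  req#17 t=4s (window 1): ALLOW
  req#18 t=4s (window 1): ALLOW
  req#19 t=4s (window 1): DENY
  req#20 t=4s (window 1): DENY
  req#21 t=5s (window 1): DENY
  req#22 t=5s (window 1): DENY
  req#23 t=5s (window 1): DENY

Allowed counts by window: 6 6

Answer: 6 6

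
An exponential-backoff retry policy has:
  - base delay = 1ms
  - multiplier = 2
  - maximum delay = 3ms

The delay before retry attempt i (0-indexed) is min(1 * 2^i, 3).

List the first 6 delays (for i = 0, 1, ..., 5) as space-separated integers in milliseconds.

Answer: 1 2 3 3 3 3

Derivation:
Computing each delay:
  i=0: min(1*2^0, 3) = 1
  i=1: min(1*2^1, 3) = 2
  i=2: min(1*2^2, 3) = 3
  i=3: min(1*2^3, 3) = 3
  i=4: min(1*2^4, 3) = 3
  i=5: min(1*2^5, 3) = 3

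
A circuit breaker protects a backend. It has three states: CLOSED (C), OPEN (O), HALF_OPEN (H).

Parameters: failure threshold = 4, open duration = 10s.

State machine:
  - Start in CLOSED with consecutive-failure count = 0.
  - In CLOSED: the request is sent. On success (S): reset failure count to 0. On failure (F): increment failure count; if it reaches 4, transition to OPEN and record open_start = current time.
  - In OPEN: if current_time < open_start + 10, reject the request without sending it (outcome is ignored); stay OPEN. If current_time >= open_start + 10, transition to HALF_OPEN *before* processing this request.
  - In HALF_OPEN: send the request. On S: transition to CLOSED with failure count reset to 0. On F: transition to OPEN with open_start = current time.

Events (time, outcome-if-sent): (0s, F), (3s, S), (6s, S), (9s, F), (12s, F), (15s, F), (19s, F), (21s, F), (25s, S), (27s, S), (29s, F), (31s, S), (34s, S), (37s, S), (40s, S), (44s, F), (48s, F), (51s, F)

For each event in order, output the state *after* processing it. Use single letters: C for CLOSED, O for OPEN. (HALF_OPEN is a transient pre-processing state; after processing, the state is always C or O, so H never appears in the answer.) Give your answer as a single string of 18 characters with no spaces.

State after each event:
  event#1 t=0s outcome=F: state=CLOSED
  event#2 t=3s outcome=S: state=CLOSED
  event#3 t=6s outcome=S: state=CLOSED
  event#4 t=9s outcome=F: state=CLOSED
  event#5 t=12s outcome=F: state=CLOSED
  event#6 t=15s outcome=F: state=CLOSED
  event#7 t=19s outcome=F: state=OPEN
  event#8 t=21s outcome=F: state=OPEN
  event#9 t=25s outcome=S: state=OPEN
  event#10 t=27s outcome=S: state=OPEN
  event#11 t=29s outcome=F: state=OPEN
  event#12 t=31s outcome=S: state=OPEN
  event#13 t=34s outcome=S: state=OPEN
  event#14 t=37s outcome=S: state=OPEN
  event#15 t=40s outcome=S: state=CLOSED
  event#16 t=44s outcome=F: state=CLOSED
  event#17 t=48s outcome=F: state=CLOSED
  event#18 t=51s outcome=F: state=CLOSED

Answer: CCCCCCOOOOOOOOCCCC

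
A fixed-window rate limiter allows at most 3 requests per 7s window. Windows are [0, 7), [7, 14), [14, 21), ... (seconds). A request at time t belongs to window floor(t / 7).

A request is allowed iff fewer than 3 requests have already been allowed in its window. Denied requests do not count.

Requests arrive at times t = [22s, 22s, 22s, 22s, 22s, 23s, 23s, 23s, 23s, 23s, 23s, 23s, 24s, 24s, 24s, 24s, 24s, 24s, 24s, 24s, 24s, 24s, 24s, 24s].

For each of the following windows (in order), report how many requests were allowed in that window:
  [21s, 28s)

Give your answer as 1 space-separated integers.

Answer: 3

Derivation:
Processing requests:
  req#1 t=22s (window 3): ALLOW
  req#2 t=22s (window 3): ALLOW
  req#3 t=22s (window 3): ALLOW
  req#4 t=22s (window 3): DENY
  req#5 t=22s (window 3): DENY
  req#6 t=23s (window 3): DENY
  req#7 t=23s (window 3): DENY
  req#8 t=23s (window 3): DENY
  req#9 t=23s (window 3): DENY
  req#10 t=23s (window 3): DENY
  req#11 t=23s (window 3): DENY
  req#12 t=23s (window 3): DENY
  req#13 t=24s (window 3): DENY
  req#14 t=24s (window 3): DENY
  req#15 t=24s (window 3): DENY
  req#16 t=24s (window 3): DENY
  req#17 t=24s (window 3): DENY
  req#18 t=24s (window 3): DENY
  req#19 t=24s (window 3): DENY
  req#20 t=24s (window 3): DENY
  req#21 t=24s (window 3): DENY
  req#22 t=24s (window 3): DENY
  req#23 t=24s (window 3): DENY
  req#24 t=24s (window 3): DENY

Allowed counts by window: 3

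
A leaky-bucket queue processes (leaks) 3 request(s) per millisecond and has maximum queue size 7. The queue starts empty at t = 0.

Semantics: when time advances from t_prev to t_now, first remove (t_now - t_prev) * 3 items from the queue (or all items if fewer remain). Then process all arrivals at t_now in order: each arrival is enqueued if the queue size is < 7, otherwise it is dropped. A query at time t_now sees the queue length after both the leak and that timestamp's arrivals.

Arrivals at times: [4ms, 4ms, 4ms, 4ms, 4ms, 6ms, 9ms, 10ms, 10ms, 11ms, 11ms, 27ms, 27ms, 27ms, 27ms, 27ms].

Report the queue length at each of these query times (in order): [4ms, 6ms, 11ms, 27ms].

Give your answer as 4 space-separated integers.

Queue lengths at query times:
  query t=4ms: backlog = 5
  query t=6ms: backlog = 1
  query t=11ms: backlog = 2
  query t=27ms: backlog = 5

Answer: 5 1 2 5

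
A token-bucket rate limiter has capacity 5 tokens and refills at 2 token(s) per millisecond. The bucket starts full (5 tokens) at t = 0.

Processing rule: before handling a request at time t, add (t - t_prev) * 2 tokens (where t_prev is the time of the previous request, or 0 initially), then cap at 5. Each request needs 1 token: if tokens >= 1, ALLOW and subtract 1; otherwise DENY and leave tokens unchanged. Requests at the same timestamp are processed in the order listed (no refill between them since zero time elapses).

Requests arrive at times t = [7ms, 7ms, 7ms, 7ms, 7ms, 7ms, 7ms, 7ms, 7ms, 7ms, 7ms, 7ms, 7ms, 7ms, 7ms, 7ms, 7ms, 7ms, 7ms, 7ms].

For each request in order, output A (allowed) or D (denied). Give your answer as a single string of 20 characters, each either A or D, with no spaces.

Answer: AAAAADDDDDDDDDDDDDDD

Derivation:
Simulating step by step:
  req#1 t=7ms: ALLOW
  req#2 t=7ms: ALLOW
  req#3 t=7ms: ALLOW
  req#4 t=7ms: ALLOW
  req#5 t=7ms: ALLOW
  req#6 t=7ms: DENY
  req#7 t=7ms: DENY
  req#8 t=7ms: DENY
  req#9 t=7ms: DENY
  req#10 t=7ms: DENY
  req#11 t=7ms: DENY
  req#12 t=7ms: DENY
  req#13 t=7ms: DENY
  req#14 t=7ms: DENY
  req#15 t=7ms: DENY
  req#16 t=7ms: DENY
  req#17 t=7ms: DENY
  req#18 t=7ms: DENY
  req#19 t=7ms: DENY
  req#20 t=7ms: DENY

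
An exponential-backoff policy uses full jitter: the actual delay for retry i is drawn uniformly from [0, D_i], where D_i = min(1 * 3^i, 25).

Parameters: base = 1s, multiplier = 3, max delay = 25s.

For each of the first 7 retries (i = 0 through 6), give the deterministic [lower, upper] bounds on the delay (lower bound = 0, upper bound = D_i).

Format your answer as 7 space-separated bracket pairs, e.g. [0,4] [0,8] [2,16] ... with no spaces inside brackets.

Answer: [0,1] [0,3] [0,9] [0,25] [0,25] [0,25] [0,25]

Derivation:
Computing bounds per retry:
  i=0: D_i=min(1*3^0,25)=1, bounds=[0,1]
  i=1: D_i=min(1*3^1,25)=3, bounds=[0,3]
  i=2: D_i=min(1*3^2,25)=9, bounds=[0,9]
  i=3: D_i=min(1*3^3,25)=25, bounds=[0,25]
  i=4: D_i=min(1*3^4,25)=25, bounds=[0,25]
  i=5: D_i=min(1*3^5,25)=25, bounds=[0,25]
  i=6: D_i=min(1*3^6,25)=25, bounds=[0,25]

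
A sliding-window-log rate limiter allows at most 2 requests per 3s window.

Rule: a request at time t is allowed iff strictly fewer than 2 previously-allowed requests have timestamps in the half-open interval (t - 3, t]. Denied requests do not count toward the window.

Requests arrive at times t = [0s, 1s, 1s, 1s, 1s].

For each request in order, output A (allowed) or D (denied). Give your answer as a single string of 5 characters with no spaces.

Answer: AADDD

Derivation:
Tracking allowed requests in the window:
  req#1 t=0s: ALLOW
  req#2 t=1s: ALLOW
  req#3 t=1s: DENY
  req#4 t=1s: DENY
  req#5 t=1s: DENY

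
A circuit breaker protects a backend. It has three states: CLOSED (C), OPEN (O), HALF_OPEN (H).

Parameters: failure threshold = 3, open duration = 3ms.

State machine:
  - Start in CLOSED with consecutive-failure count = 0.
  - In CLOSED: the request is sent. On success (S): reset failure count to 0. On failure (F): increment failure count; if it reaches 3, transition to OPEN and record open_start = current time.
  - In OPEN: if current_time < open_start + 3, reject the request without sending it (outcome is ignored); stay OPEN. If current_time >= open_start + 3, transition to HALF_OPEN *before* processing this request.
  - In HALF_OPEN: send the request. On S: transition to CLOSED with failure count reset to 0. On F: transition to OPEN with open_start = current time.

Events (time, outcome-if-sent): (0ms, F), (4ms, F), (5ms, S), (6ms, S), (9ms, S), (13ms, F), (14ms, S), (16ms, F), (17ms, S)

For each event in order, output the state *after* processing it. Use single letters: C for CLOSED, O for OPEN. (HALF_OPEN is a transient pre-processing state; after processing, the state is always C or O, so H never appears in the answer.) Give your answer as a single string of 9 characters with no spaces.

State after each event:
  event#1 t=0ms outcome=F: state=CLOSED
  event#2 t=4ms outcome=F: state=CLOSED
  event#3 t=5ms outcome=S: state=CLOSED
  event#4 t=6ms outcome=S: state=CLOSED
  event#5 t=9ms outcome=S: state=CLOSED
  event#6 t=13ms outcome=F: state=CLOSED
  event#7 t=14ms outcome=S: state=CLOSED
  event#8 t=16ms outcome=F: state=CLOSED
  event#9 t=17ms outcome=S: state=CLOSED

Answer: CCCCCCCCC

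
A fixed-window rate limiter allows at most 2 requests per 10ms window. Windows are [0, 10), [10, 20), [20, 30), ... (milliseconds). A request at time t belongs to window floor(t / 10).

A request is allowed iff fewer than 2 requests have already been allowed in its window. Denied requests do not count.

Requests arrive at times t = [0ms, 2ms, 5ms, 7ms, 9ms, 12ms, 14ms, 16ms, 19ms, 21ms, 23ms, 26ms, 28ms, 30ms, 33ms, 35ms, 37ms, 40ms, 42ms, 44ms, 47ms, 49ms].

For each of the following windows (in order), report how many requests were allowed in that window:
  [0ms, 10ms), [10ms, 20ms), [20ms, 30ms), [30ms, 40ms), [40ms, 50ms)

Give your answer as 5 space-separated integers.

Answer: 2 2 2 2 2

Derivation:
Processing requests:
  req#1 t=0ms (window 0): ALLOW
  req#2 t=2ms (window 0): ALLOW
  req#3 t=5ms (window 0): DENY
  req#4 t=7ms (window 0): DENY
  req#5 t=9ms (window 0): DENY
  req#6 t=12ms (window 1): ALLOW
  req#7 t=14ms (window 1): ALLOW
  req#8 t=16ms (window 1): DENY
  req#9 t=19ms (window 1): DENY
  req#10 t=21ms (window 2): ALLOW
  req#11 t=23ms (window 2): ALLOW
  req#12 t=26ms (window 2): DENY
  req#13 t=28ms (window 2): DENY
  req#14 t=30ms (window 3): ALLOW
  req#15 t=33ms (window 3): ALLOW
  req#16 t=35ms (window 3): DENY
  req#17 t=37ms (window 3): DENY
  req#18 t=40ms (window 4): ALLOW
  req#19 t=42ms (window 4): ALLOW
  req#20 t=44ms (window 4): DENY
  req#21 t=47ms (window 4): DENY
  req#22 t=49ms (window 4): DENY

Allowed counts by window: 2 2 2 2 2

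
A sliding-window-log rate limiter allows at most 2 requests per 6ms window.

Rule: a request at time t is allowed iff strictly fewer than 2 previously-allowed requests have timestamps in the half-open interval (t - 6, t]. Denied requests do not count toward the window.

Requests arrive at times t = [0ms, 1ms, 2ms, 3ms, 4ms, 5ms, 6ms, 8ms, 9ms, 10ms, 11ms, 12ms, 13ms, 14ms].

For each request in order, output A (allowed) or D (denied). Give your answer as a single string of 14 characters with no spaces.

Tracking allowed requests in the window:
  req#1 t=0ms: ALLOW
  req#2 t=1ms: ALLOW
  req#3 t=2ms: DENY
  req#4 t=3ms: DENY
  req#5 t=4ms: DENY
  req#6 t=5ms: DENY
  req#7 t=6ms: ALLOW
  req#8 t=8ms: ALLOW
  req#9 t=9ms: DENY
  req#10 t=10ms: DENY
  req#11 t=11ms: DENY
  req#12 t=12ms: ALLOW
  req#13 t=13ms: DENY
  req#14 t=14ms: ALLOW

Answer: AADDDDAADDDADA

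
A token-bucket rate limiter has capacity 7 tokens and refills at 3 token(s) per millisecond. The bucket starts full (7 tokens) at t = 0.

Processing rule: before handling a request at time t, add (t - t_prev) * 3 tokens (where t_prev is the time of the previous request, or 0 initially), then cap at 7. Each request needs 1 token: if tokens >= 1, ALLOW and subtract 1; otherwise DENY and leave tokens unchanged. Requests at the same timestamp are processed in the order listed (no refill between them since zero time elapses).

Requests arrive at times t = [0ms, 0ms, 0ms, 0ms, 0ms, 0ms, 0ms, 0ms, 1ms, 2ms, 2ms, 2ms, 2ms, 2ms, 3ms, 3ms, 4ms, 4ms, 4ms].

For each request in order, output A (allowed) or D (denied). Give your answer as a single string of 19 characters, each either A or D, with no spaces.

Answer: AAAAAAADAAAAAAAAAAA

Derivation:
Simulating step by step:
  req#1 t=0ms: ALLOW
  req#2 t=0ms: ALLOW
  req#3 t=0ms: ALLOW
  req#4 t=0ms: ALLOW
  req#5 t=0ms: ALLOW
  req#6 t=0ms: ALLOW
  req#7 t=0ms: ALLOW
  req#8 t=0ms: DENY
  req#9 t=1ms: ALLOW
  req#10 t=2ms: ALLOW
  req#11 t=2ms: ALLOW
  req#12 t=2ms: ALLOW
  req#13 t=2ms: ALLOW
  req#14 t=2ms: ALLOW
  req#15 t=3ms: ALLOW
  req#16 t=3ms: ALLOW
  req#17 t=4ms: ALLOW
  req#18 t=4ms: ALLOW
  req#19 t=4ms: ALLOW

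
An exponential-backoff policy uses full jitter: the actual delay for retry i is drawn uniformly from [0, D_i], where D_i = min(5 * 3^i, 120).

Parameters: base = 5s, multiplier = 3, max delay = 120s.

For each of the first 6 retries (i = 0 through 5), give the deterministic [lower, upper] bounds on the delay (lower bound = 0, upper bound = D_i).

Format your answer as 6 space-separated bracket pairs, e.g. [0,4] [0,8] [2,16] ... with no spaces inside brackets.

Computing bounds per retry:
  i=0: D_i=min(5*3^0,120)=5, bounds=[0,5]
  i=1: D_i=min(5*3^1,120)=15, bounds=[0,15]
  i=2: D_i=min(5*3^2,120)=45, bounds=[0,45]
  i=3: D_i=min(5*3^3,120)=120, bounds=[0,120]
  i=4: D_i=min(5*3^4,120)=120, bounds=[0,120]
  i=5: D_i=min(5*3^5,120)=120, bounds=[0,120]

Answer: [0,5] [0,15] [0,45] [0,120] [0,120] [0,120]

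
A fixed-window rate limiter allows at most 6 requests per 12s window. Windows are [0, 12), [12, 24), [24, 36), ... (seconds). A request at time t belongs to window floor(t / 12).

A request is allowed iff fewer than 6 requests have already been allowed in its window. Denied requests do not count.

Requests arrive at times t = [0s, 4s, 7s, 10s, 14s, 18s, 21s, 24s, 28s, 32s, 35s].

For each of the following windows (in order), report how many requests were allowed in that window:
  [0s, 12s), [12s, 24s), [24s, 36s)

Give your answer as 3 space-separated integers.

Answer: 4 3 4

Derivation:
Processing requests:
  req#1 t=0s (window 0): ALLOW
  req#2 t=4s (window 0): ALLOW
  req#3 t=7s (window 0): ALLOW
  req#4 t=10s (window 0): ALLOW
  req#5 t=14s (window 1): ALLOW
  req#6 t=18s (window 1): ALLOW
  req#7 t=21s (window 1): ALLOW
  req#8 t=24s (window 2): ALLOW
  req#9 t=28s (window 2): ALLOW
  req#10 t=32s (window 2): ALLOW
  req#11 t=35s (window 2): ALLOW

Allowed counts by window: 4 3 4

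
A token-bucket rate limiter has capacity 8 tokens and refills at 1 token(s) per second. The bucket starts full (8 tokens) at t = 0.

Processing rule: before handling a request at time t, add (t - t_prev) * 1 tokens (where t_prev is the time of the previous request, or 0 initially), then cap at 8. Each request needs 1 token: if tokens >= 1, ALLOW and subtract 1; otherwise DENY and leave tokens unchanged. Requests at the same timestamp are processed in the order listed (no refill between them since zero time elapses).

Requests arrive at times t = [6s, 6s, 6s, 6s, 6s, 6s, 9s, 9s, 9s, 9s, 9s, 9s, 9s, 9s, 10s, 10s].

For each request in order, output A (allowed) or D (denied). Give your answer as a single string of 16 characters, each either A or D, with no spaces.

Simulating step by step:
  req#1 t=6s: ALLOW
  req#2 t=6s: ALLOW
  req#3 t=6s: ALLOW
  req#4 t=6s: ALLOW
  req#5 t=6s: ALLOW
  req#6 t=6s: ALLOW
  req#7 t=9s: ALLOW
  req#8 t=9s: ALLOW
  req#9 t=9s: ALLOW
  req#10 t=9s: ALLOW
  req#11 t=9s: ALLOW
  req#12 t=9s: DENY
  req#13 t=9s: DENY
  req#14 t=9s: DENY
  req#15 t=10s: ALLOW
  req#16 t=10s: DENY

Answer: AAAAAAAAAAADDDAD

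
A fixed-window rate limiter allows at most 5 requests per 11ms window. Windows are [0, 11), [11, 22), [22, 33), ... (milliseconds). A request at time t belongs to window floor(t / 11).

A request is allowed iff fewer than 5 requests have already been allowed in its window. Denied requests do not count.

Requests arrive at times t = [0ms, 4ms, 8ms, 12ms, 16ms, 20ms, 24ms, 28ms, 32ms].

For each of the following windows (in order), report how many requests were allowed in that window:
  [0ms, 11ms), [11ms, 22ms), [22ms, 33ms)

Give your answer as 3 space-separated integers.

Answer: 3 3 3

Derivation:
Processing requests:
  req#1 t=0ms (window 0): ALLOW
  req#2 t=4ms (window 0): ALLOW
  req#3 t=8ms (window 0): ALLOW
  req#4 t=12ms (window 1): ALLOW
  req#5 t=16ms (window 1): ALLOW
  req#6 t=20ms (window 1): ALLOW
  req#7 t=24ms (window 2): ALLOW
  req#8 t=28ms (window 2): ALLOW
  req#9 t=32ms (window 2): ALLOW

Allowed counts by window: 3 3 3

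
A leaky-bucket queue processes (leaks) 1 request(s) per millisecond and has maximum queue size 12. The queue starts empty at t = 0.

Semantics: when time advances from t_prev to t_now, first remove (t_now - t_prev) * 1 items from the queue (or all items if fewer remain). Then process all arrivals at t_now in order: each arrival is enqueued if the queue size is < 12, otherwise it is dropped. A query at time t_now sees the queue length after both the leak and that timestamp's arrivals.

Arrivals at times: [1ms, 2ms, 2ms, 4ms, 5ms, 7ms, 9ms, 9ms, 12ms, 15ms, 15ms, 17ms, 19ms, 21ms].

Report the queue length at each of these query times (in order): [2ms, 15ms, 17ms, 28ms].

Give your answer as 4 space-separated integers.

Queue lengths at query times:
  query t=2ms: backlog = 2
  query t=15ms: backlog = 2
  query t=17ms: backlog = 1
  query t=28ms: backlog = 0

Answer: 2 2 1 0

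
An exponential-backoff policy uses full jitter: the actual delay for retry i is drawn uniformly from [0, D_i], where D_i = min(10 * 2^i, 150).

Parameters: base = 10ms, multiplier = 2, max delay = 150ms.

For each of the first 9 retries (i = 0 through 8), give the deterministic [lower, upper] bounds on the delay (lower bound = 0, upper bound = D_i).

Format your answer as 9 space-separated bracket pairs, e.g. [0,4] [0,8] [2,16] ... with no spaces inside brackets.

Computing bounds per retry:
  i=0: D_i=min(10*2^0,150)=10, bounds=[0,10]
  i=1: D_i=min(10*2^1,150)=20, bounds=[0,20]
  i=2: D_i=min(10*2^2,150)=40, bounds=[0,40]
  i=3: D_i=min(10*2^3,150)=80, bounds=[0,80]
  i=4: D_i=min(10*2^4,150)=150, bounds=[0,150]
  i=5: D_i=min(10*2^5,150)=150, bounds=[0,150]
  i=6: D_i=min(10*2^6,150)=150, bounds=[0,150]
  i=7: D_i=min(10*2^7,150)=150, bounds=[0,150]
  i=8: D_i=min(10*2^8,150)=150, bounds=[0,150]

Answer: [0,10] [0,20] [0,40] [0,80] [0,150] [0,150] [0,150] [0,150] [0,150]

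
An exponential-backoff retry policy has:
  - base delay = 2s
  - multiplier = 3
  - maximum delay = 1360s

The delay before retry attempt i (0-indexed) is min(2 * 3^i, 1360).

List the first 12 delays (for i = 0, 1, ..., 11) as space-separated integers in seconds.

Answer: 2 6 18 54 162 486 1360 1360 1360 1360 1360 1360

Derivation:
Computing each delay:
  i=0: min(2*3^0, 1360) = 2
  i=1: min(2*3^1, 1360) = 6
  i=2: min(2*3^2, 1360) = 18
  i=3: min(2*3^3, 1360) = 54
  i=4: min(2*3^4, 1360) = 162
  i=5: min(2*3^5, 1360) = 486
  i=6: min(2*3^6, 1360) = 1360
  i=7: min(2*3^7, 1360) = 1360
  i=8: min(2*3^8, 1360) = 1360
  i=9: min(2*3^9, 1360) = 1360
  i=10: min(2*3^10, 1360) = 1360
  i=11: min(2*3^11, 1360) = 1360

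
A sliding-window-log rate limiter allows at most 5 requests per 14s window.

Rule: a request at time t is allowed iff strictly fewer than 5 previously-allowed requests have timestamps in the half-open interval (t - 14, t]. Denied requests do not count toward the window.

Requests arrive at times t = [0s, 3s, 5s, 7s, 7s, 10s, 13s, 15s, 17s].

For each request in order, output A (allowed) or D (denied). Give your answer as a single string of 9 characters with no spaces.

Tracking allowed requests in the window:
  req#1 t=0s: ALLOW
  req#2 t=3s: ALLOW
  req#3 t=5s: ALLOW
  req#4 t=7s: ALLOW
  req#5 t=7s: ALLOW
  req#6 t=10s: DENY
  req#7 t=13s: DENY
  req#8 t=15s: ALLOW
  req#9 t=17s: ALLOW

Answer: AAAAADDAA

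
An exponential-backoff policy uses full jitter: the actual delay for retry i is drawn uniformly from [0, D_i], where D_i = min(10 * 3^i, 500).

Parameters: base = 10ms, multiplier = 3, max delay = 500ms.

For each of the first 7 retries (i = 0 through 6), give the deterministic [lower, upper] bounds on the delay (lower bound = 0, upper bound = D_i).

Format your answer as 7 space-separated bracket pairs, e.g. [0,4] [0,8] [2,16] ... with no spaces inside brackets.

Answer: [0,10] [0,30] [0,90] [0,270] [0,500] [0,500] [0,500]

Derivation:
Computing bounds per retry:
  i=0: D_i=min(10*3^0,500)=10, bounds=[0,10]
  i=1: D_i=min(10*3^1,500)=30, bounds=[0,30]
  i=2: D_i=min(10*3^2,500)=90, bounds=[0,90]
  i=3: D_i=min(10*3^3,500)=270, bounds=[0,270]
  i=4: D_i=min(10*3^4,500)=500, bounds=[0,500]
  i=5: D_i=min(10*3^5,500)=500, bounds=[0,500]
  i=6: D_i=min(10*3^6,500)=500, bounds=[0,500]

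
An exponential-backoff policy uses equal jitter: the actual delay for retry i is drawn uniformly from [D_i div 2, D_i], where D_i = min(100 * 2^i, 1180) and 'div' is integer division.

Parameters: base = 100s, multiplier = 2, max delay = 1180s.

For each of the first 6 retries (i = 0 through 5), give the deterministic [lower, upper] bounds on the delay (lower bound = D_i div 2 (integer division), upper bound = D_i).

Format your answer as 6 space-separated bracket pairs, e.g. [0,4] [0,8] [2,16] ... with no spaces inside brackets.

Computing bounds per retry:
  i=0: D_i=min(100*2^0,1180)=100, bounds=[50,100]
  i=1: D_i=min(100*2^1,1180)=200, bounds=[100,200]
  i=2: D_i=min(100*2^2,1180)=400, bounds=[200,400]
  i=3: D_i=min(100*2^3,1180)=800, bounds=[400,800]
  i=4: D_i=min(100*2^4,1180)=1180, bounds=[590,1180]
  i=5: D_i=min(100*2^5,1180)=1180, bounds=[590,1180]

Answer: [50,100] [100,200] [200,400] [400,800] [590,1180] [590,1180]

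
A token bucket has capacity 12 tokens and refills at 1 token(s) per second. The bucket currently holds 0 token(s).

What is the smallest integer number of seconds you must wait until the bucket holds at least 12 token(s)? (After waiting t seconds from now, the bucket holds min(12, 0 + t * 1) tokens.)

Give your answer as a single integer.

Need 0 + t * 1 >= 12, so t >= 12/1.
Smallest integer t = ceil(12/1) = 12.

Answer: 12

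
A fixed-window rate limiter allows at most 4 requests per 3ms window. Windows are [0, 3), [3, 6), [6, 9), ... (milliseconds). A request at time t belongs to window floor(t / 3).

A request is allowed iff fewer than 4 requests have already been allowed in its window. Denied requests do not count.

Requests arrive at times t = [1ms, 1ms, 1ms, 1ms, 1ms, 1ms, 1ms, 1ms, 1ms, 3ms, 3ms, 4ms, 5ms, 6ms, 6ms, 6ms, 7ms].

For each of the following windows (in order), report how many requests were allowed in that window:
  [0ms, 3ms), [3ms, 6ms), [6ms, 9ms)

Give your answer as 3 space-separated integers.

Processing requests:
  req#1 t=1ms (window 0): ALLOW
  req#2 t=1ms (window 0): ALLOW
  req#3 t=1ms (window 0): ALLOW
  req#4 t=1ms (window 0): ALLOW
  req#5 t=1ms (window 0): DENY
  req#6 t=1ms (window 0): DENY
  req#7 t=1ms (window 0): DENY
  req#8 t=1ms (window 0): DENY
  req#9 t=1ms (window 0): DENY
  req#10 t=3ms (window 1): ALLOW
  req#11 t=3ms (window 1): ALLOW
  req#12 t=4ms (window 1): ALLOW
  req#13 t=5ms (window 1): ALLOW
  req#14 t=6ms (window 2): ALLOW
  req#15 t=6ms (window 2): ALLOW
  req#16 t=6ms (window 2): ALLOW
  req#17 t=7ms (window 2): ALLOW

Allowed counts by window: 4 4 4

Answer: 4 4 4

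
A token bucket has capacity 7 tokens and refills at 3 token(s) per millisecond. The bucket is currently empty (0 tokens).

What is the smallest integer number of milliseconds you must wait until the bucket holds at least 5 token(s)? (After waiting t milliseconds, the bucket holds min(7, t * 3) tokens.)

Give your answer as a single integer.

Need t * 3 >= 5, so t >= 5/3.
Smallest integer t = ceil(5/3) = 2.

Answer: 2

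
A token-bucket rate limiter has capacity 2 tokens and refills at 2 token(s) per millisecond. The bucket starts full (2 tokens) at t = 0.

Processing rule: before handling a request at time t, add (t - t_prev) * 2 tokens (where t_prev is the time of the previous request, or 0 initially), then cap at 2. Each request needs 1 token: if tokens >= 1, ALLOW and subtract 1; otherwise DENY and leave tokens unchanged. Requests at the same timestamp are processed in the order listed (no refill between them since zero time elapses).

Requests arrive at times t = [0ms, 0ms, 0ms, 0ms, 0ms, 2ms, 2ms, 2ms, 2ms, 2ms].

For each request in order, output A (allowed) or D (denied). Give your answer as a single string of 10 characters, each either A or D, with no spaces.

Answer: AADDDAADDD

Derivation:
Simulating step by step:
  req#1 t=0ms: ALLOW
  req#2 t=0ms: ALLOW
  req#3 t=0ms: DENY
  req#4 t=0ms: DENY
  req#5 t=0ms: DENY
  req#6 t=2ms: ALLOW
  req#7 t=2ms: ALLOW
  req#8 t=2ms: DENY
  req#9 t=2ms: DENY
  req#10 t=2ms: DENY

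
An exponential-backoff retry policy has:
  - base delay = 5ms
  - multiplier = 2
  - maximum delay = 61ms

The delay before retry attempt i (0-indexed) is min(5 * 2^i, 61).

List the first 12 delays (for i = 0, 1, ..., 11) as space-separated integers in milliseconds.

Computing each delay:
  i=0: min(5*2^0, 61) = 5
  i=1: min(5*2^1, 61) = 10
  i=2: min(5*2^2, 61) = 20
  i=3: min(5*2^3, 61) = 40
  i=4: min(5*2^4, 61) = 61
  i=5: min(5*2^5, 61) = 61
  i=6: min(5*2^6, 61) = 61
  i=7: min(5*2^7, 61) = 61
  i=8: min(5*2^8, 61) = 61
  i=9: min(5*2^9, 61) = 61
  i=10: min(5*2^10, 61) = 61
  i=11: min(5*2^11, 61) = 61

Answer: 5 10 20 40 61 61 61 61 61 61 61 61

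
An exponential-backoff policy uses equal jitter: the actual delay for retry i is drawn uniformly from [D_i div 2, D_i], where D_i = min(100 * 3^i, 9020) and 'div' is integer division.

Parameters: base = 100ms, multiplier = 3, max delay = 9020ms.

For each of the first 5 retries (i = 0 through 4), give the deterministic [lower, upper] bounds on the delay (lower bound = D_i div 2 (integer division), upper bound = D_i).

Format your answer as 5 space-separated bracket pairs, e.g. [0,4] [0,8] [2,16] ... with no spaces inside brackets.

Answer: [50,100] [150,300] [450,900] [1350,2700] [4050,8100]

Derivation:
Computing bounds per retry:
  i=0: D_i=min(100*3^0,9020)=100, bounds=[50,100]
  i=1: D_i=min(100*3^1,9020)=300, bounds=[150,300]
  i=2: D_i=min(100*3^2,9020)=900, bounds=[450,900]
  i=3: D_i=min(100*3^3,9020)=2700, bounds=[1350,2700]
  i=4: D_i=min(100*3^4,9020)=8100, bounds=[4050,8100]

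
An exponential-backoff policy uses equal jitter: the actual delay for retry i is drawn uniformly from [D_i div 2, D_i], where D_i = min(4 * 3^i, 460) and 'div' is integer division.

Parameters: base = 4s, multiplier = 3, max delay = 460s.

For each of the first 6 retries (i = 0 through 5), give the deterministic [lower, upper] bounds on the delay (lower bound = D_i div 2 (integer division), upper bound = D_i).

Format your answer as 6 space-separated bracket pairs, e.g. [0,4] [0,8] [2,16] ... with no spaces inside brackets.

Computing bounds per retry:
  i=0: D_i=min(4*3^0,460)=4, bounds=[2,4]
  i=1: D_i=min(4*3^1,460)=12, bounds=[6,12]
  i=2: D_i=min(4*3^2,460)=36, bounds=[18,36]
  i=3: D_i=min(4*3^3,460)=108, bounds=[54,108]
  i=4: D_i=min(4*3^4,460)=324, bounds=[162,324]
  i=5: D_i=min(4*3^5,460)=460, bounds=[230,460]

Answer: [2,4] [6,12] [18,36] [54,108] [162,324] [230,460]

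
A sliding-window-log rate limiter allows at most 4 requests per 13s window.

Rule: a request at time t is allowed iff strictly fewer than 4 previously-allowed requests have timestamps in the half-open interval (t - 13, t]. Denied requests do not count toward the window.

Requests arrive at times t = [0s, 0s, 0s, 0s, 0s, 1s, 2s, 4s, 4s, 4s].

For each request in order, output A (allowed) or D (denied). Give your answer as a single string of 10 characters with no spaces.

Tracking allowed requests in the window:
  req#1 t=0s: ALLOW
  req#2 t=0s: ALLOW
  req#3 t=0s: ALLOW
  req#4 t=0s: ALLOW
  req#5 t=0s: DENY
  req#6 t=1s: DENY
  req#7 t=2s: DENY
  req#8 t=4s: DENY
  req#9 t=4s: DENY
  req#10 t=4s: DENY

Answer: AAAADDDDDD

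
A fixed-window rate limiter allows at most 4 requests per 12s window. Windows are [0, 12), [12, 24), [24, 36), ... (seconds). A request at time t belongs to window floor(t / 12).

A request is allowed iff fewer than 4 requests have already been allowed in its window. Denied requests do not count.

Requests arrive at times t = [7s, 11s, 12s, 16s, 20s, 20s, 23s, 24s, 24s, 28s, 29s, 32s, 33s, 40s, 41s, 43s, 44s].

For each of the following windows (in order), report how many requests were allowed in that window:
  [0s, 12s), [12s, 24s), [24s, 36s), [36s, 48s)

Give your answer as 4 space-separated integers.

Processing requests:
  req#1 t=7s (window 0): ALLOW
  req#2 t=11s (window 0): ALLOW
  req#3 t=12s (window 1): ALLOW
  req#4 t=16s (window 1): ALLOW
  req#5 t=20s (window 1): ALLOW
  req#6 t=20s (window 1): ALLOW
  req#7 t=23s (window 1): DENY
  req#8 t=24s (window 2): ALLOW
  req#9 t=24s (window 2): ALLOW
  req#10 t=28s (window 2): ALLOW
  req#11 t=29s (window 2): ALLOW
  req#12 t=32s (window 2): DENY
  req#13 t=33s (window 2): DENY
  req#14 t=40s (window 3): ALLOW
  req#15 t=41s (window 3): ALLOW
  req#16 t=43s (window 3): ALLOW
  req#17 t=44s (window 3): ALLOW

Allowed counts by window: 2 4 4 4

Answer: 2 4 4 4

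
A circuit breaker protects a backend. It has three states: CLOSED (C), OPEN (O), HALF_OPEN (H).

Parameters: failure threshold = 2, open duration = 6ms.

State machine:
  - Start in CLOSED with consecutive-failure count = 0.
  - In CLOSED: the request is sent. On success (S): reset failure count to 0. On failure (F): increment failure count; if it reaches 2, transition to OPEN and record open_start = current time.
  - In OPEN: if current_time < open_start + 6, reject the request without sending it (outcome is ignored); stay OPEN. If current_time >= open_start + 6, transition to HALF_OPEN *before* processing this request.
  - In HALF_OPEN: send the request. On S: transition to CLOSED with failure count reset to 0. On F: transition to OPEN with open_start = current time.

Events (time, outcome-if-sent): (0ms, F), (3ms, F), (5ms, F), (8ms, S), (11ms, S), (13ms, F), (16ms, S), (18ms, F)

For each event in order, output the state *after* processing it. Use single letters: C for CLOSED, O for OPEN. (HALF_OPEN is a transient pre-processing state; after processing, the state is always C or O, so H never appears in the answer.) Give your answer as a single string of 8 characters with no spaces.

State after each event:
  event#1 t=0ms outcome=F: state=CLOSED
  event#2 t=3ms outcome=F: state=OPEN
  event#3 t=5ms outcome=F: state=OPEN
  event#4 t=8ms outcome=S: state=OPEN
  event#5 t=11ms outcome=S: state=CLOSED
  event#6 t=13ms outcome=F: state=CLOSED
  event#7 t=16ms outcome=S: state=CLOSED
  event#8 t=18ms outcome=F: state=CLOSED

Answer: COOOCCCC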